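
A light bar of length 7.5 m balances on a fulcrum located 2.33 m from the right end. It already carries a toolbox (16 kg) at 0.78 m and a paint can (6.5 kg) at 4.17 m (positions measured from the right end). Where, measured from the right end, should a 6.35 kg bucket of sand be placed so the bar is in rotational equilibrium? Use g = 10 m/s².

x ≈ 4.35 m from the right end

Choose the fulcrum (at 2.33 m from the right end) as the axis so the support reaction has zero arm there.
Toolbox: 16 × 10 = 160 N down at 0.78 m → arm 1.55 m, τ = 160 × 1.55 = 248 N·m clockwise.
Paint can: 6.5 × 10 = 65 N down at 4.17 m → arm 1.84 m, τ = 65 × 1.84 = 119.6 N·m counterclockwise.
Net moment of existing loads = 128.4 N·m clockwise.
The bucket of sand weighs 6.35 × 10 = 63.5 N and must supply an equal counterclockwise moment, so its lever arm about the fulcrum is 128.4 / 63.5 = 2.02 m.
That puts it at 2.33 + 2.02 = 4.35 m from the right end.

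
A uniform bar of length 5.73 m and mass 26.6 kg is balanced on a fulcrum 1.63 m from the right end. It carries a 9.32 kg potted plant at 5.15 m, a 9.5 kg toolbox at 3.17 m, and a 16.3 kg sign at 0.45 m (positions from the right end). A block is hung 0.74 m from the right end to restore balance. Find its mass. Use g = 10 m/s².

m ≈ 68.6 kg

Sum moments about the fulcrum (at 1.63 m from the right end) (the support reaction has zero arm there).
Beam weight: 26.6 × 10 = 266 N down at 2.865 m → arm 1.235 m, τ = 266 × 1.235 = 328.5 N·m counterclockwise.
Potted plant: 9.32 × 10 = 93.2 N down at 5.15 m → arm 3.52 m, τ = 93.2 × 3.52 = 328.1 N·m counterclockwise.
Toolbox: 9.5 × 10 = 95 N down at 3.17 m → arm 1.54 m, τ = 95 × 1.54 = 146.3 N·m counterclockwise.
Sign: 16.3 × 10 = 163 N down at 0.45 m → arm 1.18 m, τ = 163 × 1.18 = 192.3 N·m clockwise.
Net moment of known loads = 610.6 N·m counterclockwise.
An unknown mass m at 0.74 m has arm 0.89 m; its moment is m·g·0.89 clockwise.
Στ = 0 ⇒ m × 10 × 0.89 = 610.6 ⇒ m = 610.6 / (10 × 0.89) = 68.6 kg.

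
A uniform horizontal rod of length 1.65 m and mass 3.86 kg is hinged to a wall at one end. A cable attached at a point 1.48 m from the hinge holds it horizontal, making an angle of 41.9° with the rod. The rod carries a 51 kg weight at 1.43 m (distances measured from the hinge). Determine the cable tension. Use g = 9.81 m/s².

T ≈ 755 N

Take moments about the hinge.
Beam weight: 3.86 × 9.81 = 37.87 N down at 0.825 m → arm 0.825 m, τ = 37.87 × 0.825 = 31.24 N·m clockwise.
Weight: 51 × 9.81 = 500.3 N down at 1.43 m → arm 1.43 m, τ = 500.3 × 1.43 = 715.4 N·m clockwise.
Total clockwise load moment = 746.6 N·m.
The cable tension T acts at 1.48 m; only its component perpendicular to the rod, T sinθ, produces torque. sin 41.9° = 0.6678.
Στ = 0 ⇒ T × 1.48 × 0.6678 = 746.6 ⇒ T = 746.6 / 0.9883 = 755 N.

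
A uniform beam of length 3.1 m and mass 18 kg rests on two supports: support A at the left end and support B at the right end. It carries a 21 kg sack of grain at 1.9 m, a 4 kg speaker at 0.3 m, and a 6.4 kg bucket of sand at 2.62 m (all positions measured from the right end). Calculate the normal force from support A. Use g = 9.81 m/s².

Take moments about support B.
Beam weight: 18 × 9.81 = 176.6 N down at 1.55 m → arm 1.55 m, τ = 176.6 × 1.55 = 273.7 N·m counterclockwise.
Sack of grain: 21 × 9.81 = 206 N down at 1.9 m → arm 1.9 m, τ = 206 × 1.9 = 391.4 N·m counterclockwise.
Speaker: 4 × 9.81 = 39.24 N down at 0.3 m → arm 0.3 m, τ = 39.24 × 0.3 = 11.77 N·m counterclockwise.
Bucket of sand: 6.4 × 9.81 = 62.78 N down at 2.62 m → arm 2.62 m, τ = 62.78 × 2.62 = 164.5 N·m counterclockwise.
Net load moment about support B = 841.4 N·m counterclockwise.
Reaction R at support A is upward at 3.1 m, arm 3.1 m → moment R × 3.1 clockwise.
Setting net torque to zero: R × 3.1 = 841.4 → R = 271 N.

R_A ≈ 271 N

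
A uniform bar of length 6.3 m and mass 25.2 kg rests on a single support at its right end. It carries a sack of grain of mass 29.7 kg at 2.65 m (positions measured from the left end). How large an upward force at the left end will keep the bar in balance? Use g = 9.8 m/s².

F ≈ 292 N

Choose the right end as the axis so the unknown pivot reaction has zero arm there.
Beam weight: 25.2 × 9.8 = 247 N down at 3.15 m → arm 3.15 m, τ = 247 × 3.15 = 778 N·m counterclockwise.
Sack of grain: 29.7 × 9.8 = 291.1 N down at 2.65 m → arm 3.65 m, τ = 291.1 × 3.65 = 1063 N·m counterclockwise.
Net moment of the loads = 1841 N·m counterclockwise.
The upward force F acts at the left end, arm 6.3 m, giving F × 6.3 clockwise.
Setting net torque to zero: F × 6.3 = 1841 → F = 1841 / 6.3 = 292 N.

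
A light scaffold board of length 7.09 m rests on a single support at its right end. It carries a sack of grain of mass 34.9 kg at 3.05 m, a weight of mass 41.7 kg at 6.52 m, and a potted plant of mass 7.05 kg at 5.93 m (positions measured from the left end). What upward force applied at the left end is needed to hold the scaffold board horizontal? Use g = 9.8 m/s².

Take moments about the right end.
Sack of grain: 34.9 × 9.8 = 342 N down at 3.05 m → arm 4.04 m, τ = 342 × 4.04 = 1382 N·m counterclockwise.
Weight: 41.7 × 9.8 = 408.7 N down at 6.52 m → arm 0.57 m, τ = 408.7 × 0.57 = 233 N·m counterclockwise.
Potted plant: 7.05 × 9.8 = 69.09 N down at 5.93 m → arm 1.16 m, τ = 69.09 × 1.16 = 80.14 N·m counterclockwise.
Net moment of the loads = 1695 N·m counterclockwise.
The upward force F acts at the left end, arm 7.09 m, giving F × 7.09 clockwise.
Balancing moments: F × 7.09 = 1695, giving F = 1695 / 7.09 = 239 N.

F ≈ 239 N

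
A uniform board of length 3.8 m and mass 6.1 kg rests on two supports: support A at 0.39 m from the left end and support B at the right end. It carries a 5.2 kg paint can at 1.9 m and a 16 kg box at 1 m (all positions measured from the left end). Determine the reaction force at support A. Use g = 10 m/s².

R_A ≈ 194 N

Take moments about support B.
Beam weight: 6.1 × 10 = 61 N down at 1.9 m → arm 1.9 m, τ = 61 × 1.9 = 115.9 N·m counterclockwise.
Paint can: 5.2 × 10 = 52 N down at 1.9 m → arm 1.9 m, τ = 52 × 1.9 = 98.8 N·m counterclockwise.
Box: 16 × 10 = 160 N down at 1 m → arm 2.8 m, τ = 160 × 2.8 = 448 N·m counterclockwise.
Net load moment about support B = 662.7 N·m counterclockwise.
Reaction R at support A is upward at 0.39 m, arm 3.41 m → moment R × 3.41 clockwise.
Balancing moments: R × 3.41 = 662.7, giving R = 194 N.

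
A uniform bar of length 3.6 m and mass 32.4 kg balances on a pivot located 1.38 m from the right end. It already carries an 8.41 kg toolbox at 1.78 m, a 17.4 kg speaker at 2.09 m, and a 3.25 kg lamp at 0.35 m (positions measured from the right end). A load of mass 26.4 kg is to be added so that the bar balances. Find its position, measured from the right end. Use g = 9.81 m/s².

x ≈ 0.396 m from the right end

Take moments about the pivot (at 1.38 m from the right end).
Beam weight: 32.4 × 9.81 = 317.8 N down at 1.8 m → arm 0.42 m, τ = 317.8 × 0.42 = 133.5 N·m counterclockwise.
Toolbox: 8.41 × 9.81 = 82.5 N down at 1.78 m → arm 0.4 m, τ = 82.5 × 0.4 = 33 N·m counterclockwise.
Speaker: 17.4 × 9.81 = 170.7 N down at 2.09 m → arm 0.71 m, τ = 170.7 × 0.71 = 121.2 N·m counterclockwise.
Lamp: 3.25 × 9.81 = 31.88 N down at 0.35 m → arm 1.03 m, τ = 31.88 × 1.03 = 32.84 N·m clockwise.
Net moment of existing loads = 254.9 N·m counterclockwise.
The load weighs 26.4 × 9.81 = 259 N and must supply an equal clockwise moment, so its lever arm about the pivot is 254.9 / 259 = 0.984 m.
That puts it at 1.38 − 0.984 = 0.396 m from the right end.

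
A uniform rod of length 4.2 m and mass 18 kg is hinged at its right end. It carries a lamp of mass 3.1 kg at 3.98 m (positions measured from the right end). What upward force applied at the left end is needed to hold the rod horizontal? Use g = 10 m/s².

F ≈ 119 N

Taking torques about the right end:
Beam weight: 18 × 10 = 180 N down at 2.1 m → arm 2.1 m, τ = 180 × 2.1 = 378 N·m counterclockwise.
Lamp: 3.1 × 10 = 31 N down at 3.98 m → arm 3.98 m, τ = 31 × 3.98 = 123.4 N·m counterclockwise.
Net moment of the loads = 501.4 N·m counterclockwise.
The upward force F acts at the left end, arm 4.2 m, giving F × 4.2 clockwise.
Στ = 0 ⇒ F × 4.2 = 501.4 ⇒ F = 501.4 / 4.2 = 119 N.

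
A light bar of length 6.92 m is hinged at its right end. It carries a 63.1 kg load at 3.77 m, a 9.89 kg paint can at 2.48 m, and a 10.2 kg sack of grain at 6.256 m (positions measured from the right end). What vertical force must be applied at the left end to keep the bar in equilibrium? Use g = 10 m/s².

Taking torques about the right end:
Load: 63.1 × 10 = 631 N down at 3.77 m → arm 3.77 m, τ = 631 × 3.77 = 2379 N·m counterclockwise.
Paint can: 9.89 × 10 = 98.9 N down at 2.48 m → arm 2.48 m, τ = 98.9 × 2.48 = 245.3 N·m counterclockwise.
Sack of grain: 10.2 × 10 = 102 N down at 6.256 m → arm 6.256 m, τ = 102 × 6.256 = 638.1 N·m counterclockwise.
Net moment of the loads = 3262 N·m counterclockwise.
The upward force F acts at the left end, arm 6.92 m, giving F × 6.92 clockwise.
For rotational equilibrium, F × 6.92 = 3262, so F = 3262 / 6.92 = 471 N.

F ≈ 471 N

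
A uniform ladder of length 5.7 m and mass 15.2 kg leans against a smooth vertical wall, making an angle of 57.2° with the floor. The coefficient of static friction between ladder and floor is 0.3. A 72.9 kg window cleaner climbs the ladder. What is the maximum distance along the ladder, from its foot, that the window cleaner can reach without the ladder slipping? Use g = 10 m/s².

d ≈ 2.61 m

About the foot of the ladder:
Ladder weight 15.2×10 = 152 N acts at 2.85 m along the ladder; its horizontal arm is 2.85·cos57.2° = 1.544 m → τ = 234.7 N·m clockwise.
Window cleaner weight 72.9×10 = 729 N at distance d → arm d·cos57.2° → τ = 729·d·0.5417 clockwise.
Wall normal N at the top has arm L sinθ = 4.791 m counterclockwise, so Στ = 0 gives N·4.791 = 234.7 + 394.9·d.
ΣFy = 0 ⇒ N_floor = 881 N, so the maximum friction is μ_s·N_floor = 0.3×881 = 264.3 N. ΣFx = 0 ⇒ N_wall = f, so at the slipping point N = 264.3 N.
Substituting: 264.3×4.791 = 234.7 + 394.9·d ⇒ d = (1266 − 234.7) / 394.9 = 2.61 m.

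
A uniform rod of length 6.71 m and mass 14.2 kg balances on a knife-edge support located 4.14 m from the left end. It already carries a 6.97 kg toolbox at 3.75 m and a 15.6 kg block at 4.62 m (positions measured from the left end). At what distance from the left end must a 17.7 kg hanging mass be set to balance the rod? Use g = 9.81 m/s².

Choose the knife-edge support (at 4.14 m from the left end) as the axis so the support reaction has zero arm there.
Beam weight: 14.2 × 9.81 = 139.3 N down at 3.355 m → arm 0.785 m, τ = 139.3 × 0.785 = 109.4 N·m counterclockwise.
Toolbox: 6.97 × 9.81 = 68.38 N down at 3.75 m → arm 0.39 m, τ = 68.38 × 0.39 = 26.67 N·m counterclockwise.
Block: 15.6 × 9.81 = 153 N down at 4.62 m → arm 0.48 m, τ = 153 × 0.48 = 73.44 N·m clockwise.
Net moment of existing loads = 62.63 N·m counterclockwise.
The hanging mass weighs 17.7 × 9.81 = 173.6 N and must supply an equal clockwise moment, so its lever arm about the knife-edge support is 62.63 / 173.6 = 0.361 m.
That puts it at 4.14 + 0.361 = 4.5 m from the left end.

x ≈ 4.5 m from the left end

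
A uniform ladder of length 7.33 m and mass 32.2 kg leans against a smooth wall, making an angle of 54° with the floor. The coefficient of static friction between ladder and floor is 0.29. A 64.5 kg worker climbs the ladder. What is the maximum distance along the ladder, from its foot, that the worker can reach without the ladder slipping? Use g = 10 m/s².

d ≈ 2.56 m

About the foot of the ladder:
Ladder weight 32.2×10 = 322 N acts at 3.665 m along the ladder; its horizontal arm is 3.665·cos54° = 2.154 m → τ = 693.6 N·m clockwise.
Worker weight 64.5×10 = 645 N at distance d → arm d·cos54° → τ = 645·d·0.5878 clockwise.
Wall normal N at the top has arm L sinθ = 5.93 m counterclockwise, so Στ = 0 gives N·5.93 = 693.6 + 379.1·d.
ΣFy = 0 ⇒ N_floor = 967 N, so the maximum friction is μ_s·N_floor = 0.29×967 = 280.4 N. ΣFx = 0 ⇒ N_wall = f, so at the slipping point N = 280.4 N.
Substituting: 280.4×5.93 = 693.6 + 379.1·d ⇒ d = (1663 − 693.6) / 379.1 = 2.56 m.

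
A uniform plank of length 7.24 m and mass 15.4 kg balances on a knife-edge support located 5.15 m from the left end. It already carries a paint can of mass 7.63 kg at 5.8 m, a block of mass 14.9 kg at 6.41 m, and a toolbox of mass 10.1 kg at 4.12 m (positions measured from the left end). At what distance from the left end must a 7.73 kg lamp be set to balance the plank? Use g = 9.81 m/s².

Sum moments about the knife-edge support (at 5.15 m from the left end) (the support reaction has zero arm there).
Beam weight: 15.4 × 9.81 = 151.1 N down at 3.62 m → arm 1.53 m, τ = 151.1 × 1.53 = 231.2 N·m counterclockwise.
Paint can: 7.63 × 9.81 = 74.85 N down at 5.8 m → arm 0.65 m, τ = 74.85 × 0.65 = 48.65 N·m clockwise.
Block: 14.9 × 9.81 = 146.2 N down at 6.41 m → arm 1.26 m, τ = 146.2 × 1.26 = 184.2 N·m clockwise.
Toolbox: 10.1 × 9.81 = 99.08 N down at 4.12 m → arm 1.03 m, τ = 99.08 × 1.03 = 102.1 N·m counterclockwise.
Net moment of existing loads = 100.4 N·m counterclockwise.
The lamp weighs 7.73 × 9.81 = 75.83 N and must supply an equal clockwise moment, so its lever arm about the knife-edge support is 100.4 / 75.83 = 1.32 m.
That puts it at 5.15 + 1.32 = 6.47 m from the left end.

x ≈ 6.47 m from the left end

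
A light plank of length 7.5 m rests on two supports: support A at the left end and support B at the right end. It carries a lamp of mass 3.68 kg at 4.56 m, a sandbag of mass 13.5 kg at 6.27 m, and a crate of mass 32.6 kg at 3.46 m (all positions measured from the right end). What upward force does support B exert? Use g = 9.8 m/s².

R_B ≈ 208 N

Sum moments about support A (its reaction then has zero moment arm).
Lamp: 3.68 × 9.8 = 36.06 N down at 4.56 m → arm 2.94 m, τ = 36.06 × 2.94 = 106 N·m clockwise.
Sandbag: 13.5 × 9.8 = 132.3 N down at 6.27 m → arm 1.23 m, τ = 132.3 × 1.23 = 162.7 N·m clockwise.
Crate: 32.6 × 9.8 = 319.5 N down at 3.46 m → arm 4.04 m, τ = 319.5 × 4.04 = 1291 N·m clockwise.
Net load moment about support A = 1560 N·m clockwise.
Reaction R at support B is upward at 0 m, arm 7.5 m → moment R × 7.5 counterclockwise.
Στ = 0 ⇒ R × 7.5 = 1560 ⇒ R = 208 N.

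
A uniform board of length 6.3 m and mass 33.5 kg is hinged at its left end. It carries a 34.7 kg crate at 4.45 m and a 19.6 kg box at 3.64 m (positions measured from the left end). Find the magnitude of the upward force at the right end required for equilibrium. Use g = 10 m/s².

Taking torques about the left end:
Beam weight: 33.5 × 10 = 335 N down at 3.15 m → arm 3.15 m, τ = 335 × 3.15 = 1055 N·m clockwise.
Crate: 34.7 × 10 = 347 N down at 4.45 m → arm 4.45 m, τ = 347 × 4.45 = 1544 N·m clockwise.
Box: 19.6 × 10 = 196 N down at 3.64 m → arm 3.64 m, τ = 196 × 3.64 = 713.4 N·m clockwise.
Net moment of the loads = 3312 N·m clockwise.
The upward force F acts at the right end, arm 6.3 m, giving F × 6.3 counterclockwise.
Balancing moments: F × 6.3 = 3312, giving F = 3312 / 6.3 = 526 N.

F ≈ 526 N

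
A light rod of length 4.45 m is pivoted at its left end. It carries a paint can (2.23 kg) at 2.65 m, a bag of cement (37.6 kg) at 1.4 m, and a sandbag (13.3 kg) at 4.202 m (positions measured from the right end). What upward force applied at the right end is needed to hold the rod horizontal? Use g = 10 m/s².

About the left end:
Paint can: 2.23 × 10 = 22.3 N down at 2.65 m → arm 1.8 m, τ = 22.3 × 1.8 = 40.14 N·m clockwise.
Bag of cement: 37.6 × 10 = 376 N down at 1.4 m → arm 3.05 m, τ = 376 × 3.05 = 1147 N·m clockwise.
Sandbag: 13.3 × 10 = 133 N down at 4.202 m → arm 0.248 m, τ = 133 × 0.248 = 32.98 N·m clockwise.
Net moment of the loads = 1220 N·m clockwise.
The upward force F acts at the right end, arm 4.45 m, giving F × 4.45 counterclockwise.
Balancing moments: F × 4.45 = 1220, giving F = 1220 / 4.45 = 274 N.

F ≈ 274 N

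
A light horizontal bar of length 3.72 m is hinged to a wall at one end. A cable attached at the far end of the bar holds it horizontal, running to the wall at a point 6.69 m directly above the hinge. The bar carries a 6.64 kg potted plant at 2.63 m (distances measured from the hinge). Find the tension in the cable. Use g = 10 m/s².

T ≈ 53.7 N

Take moments about the hinge.
Potted plant: 6.64 × 10 = 66.4 N down at 2.63 m → arm 2.63 m, τ = 66.4 × 2.63 = 174.6 N·m clockwise.
Total clockwise load moment = 174.6 N·m.
The cable tension T acts at 3.72 m; only its component perpendicular to the bar, T sinθ, produces torque. sinθ = h/√(h²+d²) = 6.69/√(6.69²+3.72²) = 0.874.
Στ = 0 ⇒ T × 3.72 × 0.874 = 174.6 ⇒ T = 174.6 / 3.251 = 53.7 N.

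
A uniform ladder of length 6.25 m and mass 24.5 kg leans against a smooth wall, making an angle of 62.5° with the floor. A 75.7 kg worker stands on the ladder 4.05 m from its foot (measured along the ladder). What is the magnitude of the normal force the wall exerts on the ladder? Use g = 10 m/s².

N_wall ≈ 319 N

Taking torques about the foot of the ladder:
Ladder weight 24.5×10 = 245 N acts at 3.125 m along the ladder; its horizontal arm is 3.125·cos62.5° = 1.443 m → τ = 353.5 N·m clockwise.
Worker: 75.7×10 = 757 N at 4.05 m → arm 1.87 m → τ = 1416 N·m clockwise.
Wall normal N acts horizontally at the top; its moment arm is the height L sinθ = 6.25·sin62.5° = 5.544 m, counterclockwise.
Balancing moments: N × 5.544 = 1770, giving N = 319 N.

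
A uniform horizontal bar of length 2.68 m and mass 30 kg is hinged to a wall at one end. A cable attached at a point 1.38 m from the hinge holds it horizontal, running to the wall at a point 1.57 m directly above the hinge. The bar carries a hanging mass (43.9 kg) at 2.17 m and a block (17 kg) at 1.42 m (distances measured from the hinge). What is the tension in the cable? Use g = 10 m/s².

About the hinge:
Beam weight: 30 × 10 = 300 N down at 1.34 m → arm 1.34 m, τ = 300 × 1.34 = 402 N·m clockwise.
Hanging mass: 43.9 × 10 = 439 N down at 2.17 m → arm 2.17 m, τ = 439 × 2.17 = 952.6 N·m clockwise.
Block: 17 × 10 = 170 N down at 1.42 m → arm 1.42 m, τ = 170 × 1.42 = 241.4 N·m clockwise.
Total clockwise load moment = 1596 N·m.
The cable tension T acts at 1.38 m; only its component perpendicular to the bar, T sinθ, produces torque. sinθ = h/√(h²+d²) = 1.57/√(1.57²+1.38²) = 0.7511.
Setting net torque to zero: T × 1.38 × 0.7511 = 1596 → T = 1596 / 1.037 = 1540 N.

T ≈ 1540 N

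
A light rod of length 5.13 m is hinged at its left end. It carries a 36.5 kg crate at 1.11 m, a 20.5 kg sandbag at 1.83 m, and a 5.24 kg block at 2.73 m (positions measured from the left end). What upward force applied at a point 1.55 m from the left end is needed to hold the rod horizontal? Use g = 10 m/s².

F ≈ 596 N

Choose the left end as the axis so the unknown pivot reaction has zero arm there.
Crate: 36.5 × 10 = 365 N down at 1.11 m → arm 1.11 m, τ = 365 × 1.11 = 405.2 N·m clockwise.
Sandbag: 20.5 × 10 = 205 N down at 1.83 m → arm 1.83 m, τ = 205 × 1.83 = 375.2 N·m clockwise.
Block: 5.24 × 10 = 52.4 N down at 2.73 m → arm 2.73 m, τ = 52.4 × 2.73 = 143.1 N·m clockwise.
Net moment of the loads = 923.5 N·m clockwise.
The upward force F acts at a point 1.55 m from the left end, arm 1.55 m, giving F × 1.55 counterclockwise.
Setting net torque to zero: F × 1.55 = 923.5 → F = 923.5 / 1.55 = 596 N.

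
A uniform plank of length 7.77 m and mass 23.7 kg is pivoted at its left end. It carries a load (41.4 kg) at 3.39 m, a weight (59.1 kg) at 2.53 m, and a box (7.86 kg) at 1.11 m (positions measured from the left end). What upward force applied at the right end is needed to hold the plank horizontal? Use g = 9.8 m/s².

About the left end:
Beam weight: 23.7 × 9.8 = 232.3 N down at 3.885 m → arm 3.885 m, τ = 232.3 × 3.885 = 902.5 N·m clockwise.
Load: 41.4 × 9.8 = 405.7 N down at 3.39 m → arm 3.39 m, τ = 405.7 × 3.39 = 1375 N·m clockwise.
Weight: 59.1 × 9.8 = 579.2 N down at 2.53 m → arm 2.53 m, τ = 579.2 × 2.53 = 1465 N·m clockwise.
Box: 7.86 × 9.8 = 77.03 N down at 1.11 m → arm 1.11 m, τ = 77.03 × 1.11 = 85.5 N·m clockwise.
Net moment of the loads = 3828 N·m clockwise.
The upward force F acts at the right end, arm 7.77 m, giving F × 7.77 counterclockwise.
Setting net torque to zero: F × 7.77 = 3828 → F = 3828 / 7.77 = 493 N.

F ≈ 493 N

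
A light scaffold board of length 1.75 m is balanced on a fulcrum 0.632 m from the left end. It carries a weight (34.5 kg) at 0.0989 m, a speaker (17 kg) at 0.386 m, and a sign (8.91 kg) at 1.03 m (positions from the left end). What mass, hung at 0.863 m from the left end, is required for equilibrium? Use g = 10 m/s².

m ≈ 82.4 kg

Taking torques about the fulcrum (at 0.632 m from the left end):
Weight: 34.5 × 10 = 345 N down at 0.0989 m → arm 0.5331 m, τ = 345 × 0.5331 = 183.9 N·m counterclockwise.
Speaker: 17 × 10 = 170 N down at 0.386 m → arm 0.246 m, τ = 170 × 0.246 = 41.82 N·m counterclockwise.
Sign: 8.91 × 10 = 89.1 N down at 1.03 m → arm 0.398 m, τ = 89.1 × 0.398 = 35.46 N·m clockwise.
Net moment of known loads = 190.3 N·m counterclockwise.
An unknown mass m at 0.863 m has arm 0.231 m; its moment is m·g·0.231 clockwise.
Balancing moments: m × 10 × 0.231 = 190.3, giving m = 190.3 / (10 × 0.231) = 82.4 kg.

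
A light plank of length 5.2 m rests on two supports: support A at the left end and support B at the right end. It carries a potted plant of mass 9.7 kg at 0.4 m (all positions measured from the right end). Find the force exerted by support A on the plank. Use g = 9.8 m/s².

Sum moments about support B (its reaction then has zero moment arm).
Potted plant: 9.7 × 9.8 = 95.06 N down at 0.4 m → arm 0.4 m, τ = 95.06 × 0.4 = 38.02 N·m counterclockwise.
Net load moment about support B = 38.02 N·m counterclockwise.
Reaction R at support A is upward at 5.2 m, arm 5.2 m → moment R × 5.2 clockwise.
Στ = 0 ⇒ R × 5.2 = 38.02 ⇒ R = 7.31 N.

R_A ≈ 7.31 N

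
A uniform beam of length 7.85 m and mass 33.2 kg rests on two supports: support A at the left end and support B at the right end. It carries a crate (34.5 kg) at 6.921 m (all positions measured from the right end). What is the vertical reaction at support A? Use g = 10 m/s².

R_A ≈ 470 N

Sum moments about support B (its reaction then has zero moment arm).
Beam weight: 33.2 × 10 = 332 N down at 3.925 m → arm 3.925 m, τ = 332 × 3.925 = 1303 N·m counterclockwise.
Crate: 34.5 × 10 = 345 N down at 6.921 m → arm 6.921 m, τ = 345 × 6.921 = 2388 N·m counterclockwise.
Net load moment about support B = 3691 N·m counterclockwise.
Reaction R at support A is upward at 7.85 m, arm 7.85 m → moment R × 7.85 clockwise.
Balancing moments: R × 7.85 = 3691, giving R = 470 N.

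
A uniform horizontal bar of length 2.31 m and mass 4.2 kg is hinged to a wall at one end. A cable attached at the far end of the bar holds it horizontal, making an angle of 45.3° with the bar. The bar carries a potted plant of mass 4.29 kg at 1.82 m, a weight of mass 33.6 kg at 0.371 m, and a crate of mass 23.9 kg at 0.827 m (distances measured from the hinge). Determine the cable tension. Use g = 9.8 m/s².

T ≈ 268 N

Sum moments about the hinge (the unknown hinge reaction has zero arm there).
Beam weight: 4.2 × 9.8 = 41.16 N down at 1.155 m → arm 1.155 m, τ = 41.16 × 1.155 = 47.54 N·m clockwise.
Potted plant: 4.29 × 9.8 = 42.04 N down at 1.82 m → arm 1.82 m, τ = 42.04 × 1.82 = 76.51 N·m clockwise.
Weight: 33.6 × 9.8 = 329.3 N down at 0.371 m → arm 0.371 m, τ = 329.3 × 0.371 = 122.2 N·m clockwise.
Crate: 23.9 × 9.8 = 234.2 N down at 0.827 m → arm 0.827 m, τ = 234.2 × 0.827 = 193.7 N·m clockwise.
Total clockwise load moment = 439.9 N·m.
The cable tension T acts at 2.31 m; only its component perpendicular to the bar, T sinθ, produces torque. sin 45.3° = 0.7108.
Στ = 0 ⇒ T × 2.31 × 0.7108 = 439.9 ⇒ T = 439.9 / 1.642 = 268 N.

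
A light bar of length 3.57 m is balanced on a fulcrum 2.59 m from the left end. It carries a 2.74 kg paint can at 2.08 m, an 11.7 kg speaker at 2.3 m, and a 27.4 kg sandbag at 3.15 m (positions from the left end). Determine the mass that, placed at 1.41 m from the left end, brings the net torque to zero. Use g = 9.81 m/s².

m ≈ 8.94 kg

Taking torques about the fulcrum (at 2.59 m from the left end):
Paint can: 2.74 × 9.81 = 26.88 N down at 2.08 m → arm 0.51 m, τ = 26.88 × 0.51 = 13.71 N·m counterclockwise.
Speaker: 11.7 × 9.81 = 114.8 N down at 2.3 m → arm 0.29 m, τ = 114.8 × 0.29 = 33.29 N·m counterclockwise.
Sandbag: 27.4 × 9.81 = 268.8 N down at 3.15 m → arm 0.56 m, τ = 268.8 × 0.56 = 150.5 N·m clockwise.
Net moment of known loads = 103.5 N·m clockwise.
An unknown mass m at 1.41 m has arm 1.18 m; its moment is m·g·1.18 counterclockwise.
Balancing moments: m × 9.81 × 1.18 = 103.5, giving m = 103.5 / (9.81 × 1.18) = 8.94 kg.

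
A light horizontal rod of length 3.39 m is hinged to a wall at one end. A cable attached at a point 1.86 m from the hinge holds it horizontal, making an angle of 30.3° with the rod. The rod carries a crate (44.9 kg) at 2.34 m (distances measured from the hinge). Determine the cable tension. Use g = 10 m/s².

T ≈ 1120 N

Sum moments about the hinge (the unknown hinge reaction has zero arm there).
Crate: 44.9 × 10 = 449 N down at 2.34 m → arm 2.34 m, τ = 449 × 2.34 = 1051 N·m clockwise.
Total clockwise load moment = 1051 N·m.
The cable tension T acts at 1.86 m; only its component perpendicular to the rod, T sinθ, produces torque. sin 30.3° = 0.5045.
Setting net torque to zero: T × 1.86 × 0.5045 = 1051 → T = 1051 / 0.9384 = 1120 N.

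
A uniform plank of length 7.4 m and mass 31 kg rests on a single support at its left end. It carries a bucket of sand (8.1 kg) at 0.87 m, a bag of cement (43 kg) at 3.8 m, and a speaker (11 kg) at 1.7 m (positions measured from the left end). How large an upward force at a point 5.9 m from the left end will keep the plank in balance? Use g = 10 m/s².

F ≈ 515 N

Sum moments about the left end (the unknown pivot reaction has zero arm there).
Beam weight: 31 × 10 = 310 N down at 3.7 m → arm 3.7 m, τ = 310 × 3.7 = 1147 N·m clockwise.
Bucket of sand: 8.1 × 10 = 81 N down at 0.87 m → arm 0.87 m, τ = 81 × 0.87 = 70.47 N·m clockwise.
Bag of cement: 43 × 10 = 430 N down at 3.8 m → arm 3.8 m, τ = 430 × 3.8 = 1634 N·m clockwise.
Speaker: 11 × 10 = 110 N down at 1.7 m → arm 1.7 m, τ = 110 × 1.7 = 187 N·m clockwise.
Net moment of the loads = 3038 N·m clockwise.
The upward force F acts at a point 5.9 m from the left end, arm 5.9 m, giving F × 5.9 counterclockwise.
Balancing moments: F × 5.9 = 3038, giving F = 3038 / 5.9 = 515 N.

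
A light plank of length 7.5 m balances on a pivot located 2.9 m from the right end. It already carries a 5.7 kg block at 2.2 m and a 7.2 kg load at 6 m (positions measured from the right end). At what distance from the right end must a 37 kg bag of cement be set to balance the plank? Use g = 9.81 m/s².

Sum moments about the pivot (at 2.9 m from the right end) (the support reaction has zero arm there).
Block: 5.7 × 9.81 = 55.92 N down at 2.2 m → arm 0.7 m, τ = 55.92 × 0.7 = 39.14 N·m clockwise.
Load: 7.2 × 9.81 = 70.63 N down at 6 m → arm 3.1 m, τ = 70.63 × 3.1 = 219 N·m counterclockwise.
Net moment of existing loads = 179.9 N·m counterclockwise.
The bag of cement weighs 37 × 9.81 = 363 N and must supply an equal clockwise moment, so its lever arm about the pivot is 179.9 / 363 = 0.496 m.
That puts it at 2.9 − 0.496 = 2.4 m from the right end.

x ≈ 2.4 m from the right end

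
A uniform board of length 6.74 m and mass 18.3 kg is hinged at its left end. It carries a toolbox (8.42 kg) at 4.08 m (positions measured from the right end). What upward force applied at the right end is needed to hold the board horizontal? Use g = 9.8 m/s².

Take moments about the left end.
Beam weight: 18.3 × 9.8 = 179.3 N down at 3.37 m → arm 3.37 m, τ = 179.3 × 3.37 = 604.2 N·m clockwise.
Toolbox: 8.42 × 9.8 = 82.52 N down at 4.08 m → arm 2.66 m, τ = 82.52 × 2.66 = 219.5 N·m clockwise.
Net moment of the loads = 823.7 N·m clockwise.
The upward force F acts at the right end, arm 6.74 m, giving F × 6.74 counterclockwise.
For rotational equilibrium, F × 6.74 = 823.7, so F = 823.7 / 6.74 = 122 N.

F ≈ 122 N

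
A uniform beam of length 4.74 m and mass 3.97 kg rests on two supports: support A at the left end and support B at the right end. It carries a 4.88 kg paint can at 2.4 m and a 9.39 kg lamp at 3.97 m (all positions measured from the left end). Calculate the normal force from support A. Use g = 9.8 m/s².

Take moments about support B.
Beam weight: 3.97 × 9.8 = 38.91 N down at 2.37 m → arm 2.37 m, τ = 38.91 × 2.37 = 92.22 N·m counterclockwise.
Paint can: 4.88 × 9.8 = 47.82 N down at 2.4 m → arm 2.34 m, τ = 47.82 × 2.34 = 111.9 N·m counterclockwise.
Lamp: 9.39 × 9.8 = 92.02 N down at 3.97 m → arm 0.77 m, τ = 92.02 × 0.77 = 70.86 N·m counterclockwise.
Net load moment about support B = 275 N·m counterclockwise.
Reaction R at support A is upward at 0 m, arm 4.74 m → moment R × 4.74 clockwise.
Balancing moments: R × 4.74 = 275, giving R = 58 N.

R_A ≈ 58 N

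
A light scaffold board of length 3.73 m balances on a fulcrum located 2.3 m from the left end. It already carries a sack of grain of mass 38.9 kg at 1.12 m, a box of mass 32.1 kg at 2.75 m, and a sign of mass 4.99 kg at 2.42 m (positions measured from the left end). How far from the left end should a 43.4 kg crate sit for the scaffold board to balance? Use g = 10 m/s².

x ≈ 3.01 m from the left end

Take moments about the fulcrum (at 2.3 m from the left end).
Sack of grain: 38.9 × 10 = 389 N down at 1.12 m → arm 1.18 m, τ = 389 × 1.18 = 459 N·m counterclockwise.
Box: 32.1 × 10 = 321 N down at 2.75 m → arm 0.45 m, τ = 321 × 0.45 = 144.5 N·m clockwise.
Sign: 4.99 × 10 = 49.9 N down at 2.42 m → arm 0.12 m, τ = 49.9 × 0.12 = 5.988 N·m clockwise.
Net moment of existing loads = 308.5 N·m counterclockwise.
The crate weighs 43.4 × 10 = 434 N and must supply an equal clockwise moment, so its lever arm about the fulcrum is 308.5 / 434 = 0.711 m.
That puts it at 2.3 + 0.711 = 3.01 m from the left end.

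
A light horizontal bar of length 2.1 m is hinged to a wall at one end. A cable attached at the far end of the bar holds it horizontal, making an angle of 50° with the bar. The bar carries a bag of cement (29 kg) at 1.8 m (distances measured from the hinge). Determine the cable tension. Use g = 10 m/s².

Taking torques about the hinge:
Bag of cement: 29 × 10 = 290 N down at 1.8 m → arm 1.8 m, τ = 290 × 1.8 = 522 N·m clockwise.
Total clockwise load moment = 522 N·m.
The cable tension T acts at 2.1 m; only its component perpendicular to the bar, T sinθ, produces torque. sin 50° = 0.766.
Setting net torque to zero: T × 2.1 × 0.766 = 522 → T = 522 / 1.609 = 324 N.

T ≈ 324 N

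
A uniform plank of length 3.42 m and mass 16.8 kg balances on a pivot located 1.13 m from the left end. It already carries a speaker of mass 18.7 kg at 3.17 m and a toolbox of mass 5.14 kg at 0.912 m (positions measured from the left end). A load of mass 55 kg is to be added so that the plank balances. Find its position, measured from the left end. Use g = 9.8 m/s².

Sum moments about the pivot (at 1.13 m from the left end) (the support reaction has zero arm there).
Beam weight: 16.8 × 9.8 = 164.6 N down at 1.71 m → arm 0.58 m, τ = 164.6 × 0.58 = 95.47 N·m clockwise.
Speaker: 18.7 × 9.8 = 183.3 N down at 3.17 m → arm 2.04 m, τ = 183.3 × 2.04 = 373.9 N·m clockwise.
Toolbox: 5.14 × 9.8 = 50.37 N down at 0.912 m → arm 0.218 m, τ = 50.37 × 0.218 = 10.98 N·m counterclockwise.
Net moment of existing loads = 458.4 N·m clockwise.
The load weighs 55 × 9.8 = 539 N and must supply an equal counterclockwise moment, so its lever arm about the pivot is 458.4 / 539 = 0.85 m.
That puts it at 1.13 − 0.85 = 0.28 m from the left end.

x ≈ 0.28 m from the left end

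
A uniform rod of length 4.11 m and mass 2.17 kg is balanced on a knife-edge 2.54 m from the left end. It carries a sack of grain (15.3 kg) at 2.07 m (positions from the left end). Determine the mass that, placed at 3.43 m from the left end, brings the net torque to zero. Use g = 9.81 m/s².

m ≈ 9.26 kg

Taking torques about the knife-edge (at 2.54 m from the left end):
Beam weight: 2.17 × 9.81 = 21.29 N down at 2.055 m → arm 0.485 m, τ = 21.29 × 0.485 = 10.33 N·m counterclockwise.
Sack of grain: 15.3 × 9.81 = 150.1 N down at 2.07 m → arm 0.47 m, τ = 150.1 × 0.47 = 70.55 N·m counterclockwise.
Net moment of known loads = 80.88 N·m counterclockwise.
An unknown mass m at 3.43 m has arm 0.89 m; its moment is m·g·0.89 clockwise.
Balancing moments: m × 9.81 × 0.89 = 80.88, giving m = 80.88 / (9.81 × 0.89) = 9.26 kg.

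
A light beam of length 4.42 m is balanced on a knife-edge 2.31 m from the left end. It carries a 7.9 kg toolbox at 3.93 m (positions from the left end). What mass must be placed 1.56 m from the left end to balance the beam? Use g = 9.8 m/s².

Taking torques about the knife-edge (at 2.31 m from the left end):
Toolbox: 7.9 × 9.8 = 77.42 N down at 3.93 m → arm 1.62 m, τ = 77.42 × 1.62 = 125.4 N·m clockwise.
Net moment of known loads = 125.4 N·m clockwise.
An unknown mass m at 1.56 m has arm 0.75 m; its moment is m·g·0.75 counterclockwise.
Balancing moments: m × 9.8 × 0.75 = 125.4, giving m = 125.4 / (9.8 × 0.75) = 17.1 kg.

m ≈ 17.1 kg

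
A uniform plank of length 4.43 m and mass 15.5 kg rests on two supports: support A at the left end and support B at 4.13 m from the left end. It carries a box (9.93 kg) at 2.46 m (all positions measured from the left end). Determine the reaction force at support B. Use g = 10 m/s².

Sum moments about support A (its reaction then has zero moment arm).
Beam weight: 15.5 × 10 = 155 N down at 2.215 m → arm 2.215 m, τ = 155 × 2.215 = 343.3 N·m clockwise.
Box: 9.93 × 10 = 99.3 N down at 2.46 m → arm 2.46 m, τ = 99.3 × 2.46 = 244.3 N·m clockwise.
Net load moment about support A = 587.6 N·m clockwise.
Reaction R at support B is upward at 4.13 m, arm 4.13 m → moment R × 4.13 counterclockwise.
Στ = 0 ⇒ R × 4.13 = 587.6 ⇒ R = 142 N.

R_B ≈ 142 N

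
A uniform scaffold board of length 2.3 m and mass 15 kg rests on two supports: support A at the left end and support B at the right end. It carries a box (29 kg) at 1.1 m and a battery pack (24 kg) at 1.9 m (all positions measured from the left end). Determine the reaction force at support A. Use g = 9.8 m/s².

R_A ≈ 263 N

Sum moments about support B (its reaction then has zero moment arm).
Beam weight: 15 × 9.8 = 147 N down at 1.15 m → arm 1.15 m, τ = 147 × 1.15 = 169 N·m counterclockwise.
Box: 29 × 9.8 = 284.2 N down at 1.1 m → arm 1.2 m, τ = 284.2 × 1.2 = 341 N·m counterclockwise.
Battery pack: 24 × 9.8 = 235.2 N down at 1.9 m → arm 0.4 m, τ = 235.2 × 0.4 = 94.08 N·m counterclockwise.
Net load moment about support B = 604.1 N·m counterclockwise.
Reaction R at support A is upward at 0 m, arm 2.3 m → moment R × 2.3 clockwise.
For rotational equilibrium, R × 2.3 = 604.1, so R = 263 N.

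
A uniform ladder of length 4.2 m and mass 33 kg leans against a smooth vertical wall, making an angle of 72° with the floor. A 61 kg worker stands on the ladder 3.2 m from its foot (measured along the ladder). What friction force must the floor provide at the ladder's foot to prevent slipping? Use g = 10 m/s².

Sum moments about the foot of the ladder (the floor normal and friction both act there and drop out).
Ladder weight 33×10 = 330 N acts at 2.1 m along the ladder; its horizontal arm is 2.1·cos72° = 0.6489 m → τ = 214.1 N·m clockwise.
Worker: 61×10 = 610 N at 3.2 m → arm 0.9889 m → τ = 603.2 N·m clockwise.
Wall normal N acts horizontally at the top; its moment arm is the height L sinθ = 4.2·sin72° = 3.994 m, counterclockwise.
Στ = 0 ⇒ N × 3.994 = 817.3 ⇒ N = 205 N.
ΣFx = 0: friction at the foot balances the wall's push, so f = N_wall = 205 N.

f ≈ 205 N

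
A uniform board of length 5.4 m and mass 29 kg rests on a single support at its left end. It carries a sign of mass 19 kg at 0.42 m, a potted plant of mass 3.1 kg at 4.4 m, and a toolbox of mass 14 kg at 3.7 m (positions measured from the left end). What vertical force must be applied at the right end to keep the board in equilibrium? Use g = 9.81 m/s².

Choose the left end as the axis so the unknown pivot reaction has zero arm there.
Beam weight: 29 × 9.81 = 284.5 N down at 2.7 m → arm 2.7 m, τ = 284.5 × 2.7 = 768.2 N·m clockwise.
Sign: 19 × 9.81 = 186.4 N down at 0.42 m → arm 0.42 m, τ = 186.4 × 0.42 = 78.29 N·m clockwise.
Potted plant: 3.1 × 9.81 = 30.41 N down at 4.4 m → arm 4.4 m, τ = 30.41 × 4.4 = 133.8 N·m clockwise.
Toolbox: 14 × 9.81 = 137.3 N down at 3.7 m → arm 3.7 m, τ = 137.3 × 3.7 = 508 N·m clockwise.
Net moment of the loads = 1488 N·m clockwise.
The upward force F acts at the right end, arm 5.4 m, giving F × 5.4 counterclockwise.
Στ = 0 ⇒ F × 5.4 = 1488 ⇒ F = 1488 / 5.4 = 276 N.

F ≈ 276 N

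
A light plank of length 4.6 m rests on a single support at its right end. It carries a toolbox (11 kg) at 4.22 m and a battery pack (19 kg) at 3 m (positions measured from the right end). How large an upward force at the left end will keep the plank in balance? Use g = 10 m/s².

F ≈ 225 N

About the right end:
Toolbox: 11 × 10 = 110 N down at 4.22 m → arm 4.22 m, τ = 110 × 4.22 = 464.2 N·m counterclockwise.
Battery pack: 19 × 10 = 190 N down at 3 m → arm 3 m, τ = 190 × 3 = 570 N·m counterclockwise.
Net moment of the loads = 1034 N·m counterclockwise.
The upward force F acts at the left end, arm 4.6 m, giving F × 4.6 clockwise.
Setting net torque to zero: F × 4.6 = 1034 → F = 1034 / 4.6 = 225 N.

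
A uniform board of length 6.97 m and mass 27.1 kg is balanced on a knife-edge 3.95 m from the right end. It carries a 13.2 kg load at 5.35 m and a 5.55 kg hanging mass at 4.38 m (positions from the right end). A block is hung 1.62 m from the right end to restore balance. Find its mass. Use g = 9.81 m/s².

About the knife-edge (at 3.95 m from the right end):
Beam weight: 27.1 × 9.81 = 265.9 N down at 3.485 m → arm 0.465 m, τ = 265.9 × 0.465 = 123.6 N·m clockwise.
Load: 13.2 × 9.81 = 129.5 N down at 5.35 m → arm 1.4 m, τ = 129.5 × 1.4 = 181.3 N·m counterclockwise.
Hanging mass: 5.55 × 9.81 = 54.45 N down at 4.38 m → arm 0.43 m, τ = 54.45 × 0.43 = 23.41 N·m counterclockwise.
Net moment of known loads = 81.11 N·m counterclockwise.
An unknown mass m at 1.62 m has arm 2.33 m; its moment is m·g·2.33 clockwise.
Balancing moments: m × 9.81 × 2.33 = 81.11, giving m = 81.11 / (9.81 × 2.33) = 3.55 kg.

m ≈ 3.55 kg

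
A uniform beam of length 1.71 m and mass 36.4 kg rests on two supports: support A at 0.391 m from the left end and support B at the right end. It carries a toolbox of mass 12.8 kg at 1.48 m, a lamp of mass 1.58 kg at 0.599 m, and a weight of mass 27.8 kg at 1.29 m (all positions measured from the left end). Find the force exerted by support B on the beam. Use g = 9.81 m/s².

R_B ≈ 418 N

Taking torques about support A:
Beam weight: 36.4 × 9.81 = 357.1 N down at 0.855 m → arm 0.464 m, τ = 357.1 × 0.464 = 165.7 N·m clockwise.
Toolbox: 12.8 × 9.81 = 125.6 N down at 1.48 m → arm 1.089 m, τ = 125.6 × 1.089 = 136.8 N·m clockwise.
Lamp: 1.58 × 9.81 = 15.5 N down at 0.599 m → arm 0.208 m, τ = 15.5 × 0.208 = 3.224 N·m clockwise.
Weight: 27.8 × 9.81 = 272.7 N down at 1.29 m → arm 0.899 m, τ = 272.7 × 0.899 = 245.2 N·m clockwise.
Net load moment about support A = 550.9 N·m clockwise.
Reaction R at support B is upward at 1.71 m, arm 1.319 m → moment R × 1.319 counterclockwise.
Setting net torque to zero: R × 1.319 = 550.9 → R = 418 N.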